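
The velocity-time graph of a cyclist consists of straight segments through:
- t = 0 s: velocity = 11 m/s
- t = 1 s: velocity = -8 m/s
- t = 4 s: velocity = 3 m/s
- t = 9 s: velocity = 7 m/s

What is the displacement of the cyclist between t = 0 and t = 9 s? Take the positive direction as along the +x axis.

19 m

Net displacement equals the area under the velocity-time graph (areas below the axis count negative).
0–1 s: ½(11 + -8)(1) = 1.5 m
1–4 s: ½(-8 + 3)(3) = -7.5 m
4–9 s: ½(3 + 7)(5) = 25 m
Net displacement = 19 m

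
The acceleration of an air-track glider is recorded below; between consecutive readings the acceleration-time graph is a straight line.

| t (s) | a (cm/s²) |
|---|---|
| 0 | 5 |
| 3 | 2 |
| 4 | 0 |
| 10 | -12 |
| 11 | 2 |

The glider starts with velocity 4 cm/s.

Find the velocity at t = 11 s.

-25.5 cm/s

Δv equals the area under the a-t graph; then v = v₀ + Δv.
0–3 s: ½(5 + 2)(3) = 10.5 cm/s
3–4 s: ½(2 + 0)(1) = 1 cm/s
4–10 s: ½(0 + -12)(6) = -36 cm/s
10–11 s: ½(-12 + 2)(1) = -5 cm/s
Δv = -29.5 cm/s, so v(11) = 4 + (-29.5) = -25.5 cm/s.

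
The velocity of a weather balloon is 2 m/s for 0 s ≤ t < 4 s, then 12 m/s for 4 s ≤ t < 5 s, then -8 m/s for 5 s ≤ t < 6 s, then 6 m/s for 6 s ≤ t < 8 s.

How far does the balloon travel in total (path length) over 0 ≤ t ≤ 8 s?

Distance (not displacement) is the total path length: add the absolute areas under v-t.
0–4 s: |2| × 4 = 8 m
4–5 s: |12| × 1 = 12 m
5–6 s: |-8| × 1 = 8 m
6–8 s: |6| × 2 = 12 m
Total distance = 40 m

40 m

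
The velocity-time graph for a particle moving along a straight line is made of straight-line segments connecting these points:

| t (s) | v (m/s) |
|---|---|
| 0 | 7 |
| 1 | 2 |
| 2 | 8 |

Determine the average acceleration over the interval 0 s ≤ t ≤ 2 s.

0.5 m/s²

Average acceleration = Δv/Δt = (8 − 7)/(2 − 0) = 0.5 m/s².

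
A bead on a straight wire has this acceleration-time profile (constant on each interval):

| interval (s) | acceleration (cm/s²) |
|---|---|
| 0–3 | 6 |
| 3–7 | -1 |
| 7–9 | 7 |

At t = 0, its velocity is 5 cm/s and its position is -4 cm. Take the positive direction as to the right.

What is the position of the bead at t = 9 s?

174 cm

On each constant-a segment, Δv = aΔt and Δx = v₀Δt + ½aΔt²; chain segment to segment.
0–3 s: v starts 5 cm/s; Δx = 5·3 + ½·6·3² = 42 cm; v ends 23 cm/s.
3–7 s: v starts 23 cm/s; Δx = 23·4 + ½·-1·4² = 84 cm; v ends 19 cm/s.
7–9 s: v starts 19 cm/s; Δx = 19·2 + ½·7·2² = 52 cm; v ends 33 cm/s.
x(9) = -4 + Σ Δx = 174 cm.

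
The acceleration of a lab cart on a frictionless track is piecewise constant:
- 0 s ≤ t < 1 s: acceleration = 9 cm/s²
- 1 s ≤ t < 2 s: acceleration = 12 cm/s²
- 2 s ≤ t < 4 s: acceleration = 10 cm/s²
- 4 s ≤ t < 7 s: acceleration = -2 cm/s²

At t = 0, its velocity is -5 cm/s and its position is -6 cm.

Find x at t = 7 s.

On each constant-a segment, Δv = aΔt and Δx = v₀Δt + ½aΔt²; chain segment to segment.
0–1 s: v starts -5 cm/s; Δx = -5·1 + ½·9·1² = -0.5 cm; v ends 4 cm/s.
1–2 s: v starts 4 cm/s; Δx = 4·1 + ½·12·1² = 10 cm; v ends 16 cm/s.
2–4 s: v starts 16 cm/s; Δx = 16·2 + ½·10·2² = 52 cm; v ends 36 cm/s.
4–7 s: v starts 36 cm/s; Δx = 36·3 + ½·-2·3² = 99 cm; v ends 30 cm/s.
x(7) = -6 + Σ Δx = 154.5 cm.

154.5 cm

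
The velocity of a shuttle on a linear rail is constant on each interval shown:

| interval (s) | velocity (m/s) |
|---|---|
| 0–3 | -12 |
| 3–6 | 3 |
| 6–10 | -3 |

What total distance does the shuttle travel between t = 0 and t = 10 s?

Distance (not displacement) is the total path length: add the absolute areas under v-t.
0–3 s: |-12| × 3 = 36 m
3–6 s: |3| × 3 = 9 m
6–10 s: |-3| × 4 = 12 m
Total distance = 57 m

57 m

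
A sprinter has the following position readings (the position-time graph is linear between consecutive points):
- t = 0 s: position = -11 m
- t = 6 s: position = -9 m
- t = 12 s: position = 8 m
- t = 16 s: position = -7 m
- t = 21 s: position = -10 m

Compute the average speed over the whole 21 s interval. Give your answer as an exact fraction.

Average speed = (total path length)/(elapsed time); on a piecewise-linear x-t graph the path length is Σ|Δx|.
0–6 s: |Δx| = |-9 − -11| = 2 m
6–12 s: |Δx| = |8 − -9| = 17 m
12–16 s: |Δx| = |-7 − 8| = 15 m
16–21 s: |Δx| = |-10 − -7| = 3 m
Total path = 37 m; average speed = 37/21 = 37/21 m/s.

37/21 m/s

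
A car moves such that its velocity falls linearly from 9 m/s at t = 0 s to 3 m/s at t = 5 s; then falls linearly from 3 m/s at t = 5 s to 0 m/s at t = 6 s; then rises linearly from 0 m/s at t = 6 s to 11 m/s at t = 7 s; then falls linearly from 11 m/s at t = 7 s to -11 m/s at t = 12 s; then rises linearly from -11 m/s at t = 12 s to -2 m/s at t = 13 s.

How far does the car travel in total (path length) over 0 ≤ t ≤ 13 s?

71 m

Total distance travelled is ∫|v| dt — sum the magnitudes of each area piece.
0–5 s: |½(9 + 3)(5)| = 30 m
5–6 s: |½(3 + 0)(1)| = 1.5 m
6–7 s: |½(0 + 11)(1)| = 5.5 m
7–12 s: v = 0 at t = 9.5 s; triangle areas 13.75 + 13.75 = 27.5 m
12–13 s: |½(-11 + -2)(1)| = 6.5 m
Total distance = 71 m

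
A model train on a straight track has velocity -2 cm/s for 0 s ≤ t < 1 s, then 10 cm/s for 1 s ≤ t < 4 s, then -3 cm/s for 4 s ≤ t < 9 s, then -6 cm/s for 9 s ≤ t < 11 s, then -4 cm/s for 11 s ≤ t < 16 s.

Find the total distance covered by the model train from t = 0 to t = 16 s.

Total distance travelled is ∫|v| dt — sum the magnitudes of each area piece.
0–1 s: |-2| × 1 = 2 cm
1–4 s: |10| × 3 = 30 cm
4–9 s: |-3| × 5 = 15 cm
9–11 s: |-6| × 2 = 12 cm
11–16 s: |-4| × 5 = 20 cm
Total distance = 79 cm

79 cm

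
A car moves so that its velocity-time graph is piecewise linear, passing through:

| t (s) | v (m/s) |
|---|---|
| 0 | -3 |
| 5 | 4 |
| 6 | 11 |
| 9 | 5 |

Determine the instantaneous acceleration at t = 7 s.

-2 m/s²

Acceleration is the slope of the v-t graph on 6–9 s: (5 − 11)/(9 − 6) = -2 m/s².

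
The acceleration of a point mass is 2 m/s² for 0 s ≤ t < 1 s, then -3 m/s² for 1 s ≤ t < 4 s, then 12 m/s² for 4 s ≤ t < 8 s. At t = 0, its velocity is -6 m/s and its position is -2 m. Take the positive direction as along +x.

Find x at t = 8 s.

On each constant-a segment, Δv = aΔt and Δx = v₀Δt + ½aΔt²; chain segment to segment.
0–1 s: v starts -6 m/s; Δx = -6·1 + ½·2·1² = -5 m; v ends -4 m/s.
1–4 s: v starts -4 m/s; Δx = -4·3 + ½·-3·3² = -25.5 m; v ends -13 m/s.
4–8 s: v starts -13 m/s; Δx = -13·4 + ½·12·4² = 44 m; v ends 35 m/s.
x(8) = -2 + Σ Δx = 11.5 m.

11.5 m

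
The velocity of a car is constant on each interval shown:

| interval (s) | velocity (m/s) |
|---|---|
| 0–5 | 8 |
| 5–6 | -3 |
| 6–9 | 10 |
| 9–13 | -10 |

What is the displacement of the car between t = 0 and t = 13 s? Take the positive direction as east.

Net displacement equals the area under the velocity-time graph (areas below the axis count negative).
0–5 s: 8 × 5 = 40 m
5–6 s: -3 × 1 = -3 m
6–9 s: 10 × 3 = 30 m
9–13 s: -10 × 4 = -40 m
Net displacement = 27 m

27 m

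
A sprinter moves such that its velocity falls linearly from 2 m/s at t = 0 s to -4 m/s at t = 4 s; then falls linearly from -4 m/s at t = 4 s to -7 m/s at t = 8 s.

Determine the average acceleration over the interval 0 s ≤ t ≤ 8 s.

Average acceleration = Δv/Δt = (-7 − 2)/(8 − 0) = -1.125 m/s².

-1.125 m/s²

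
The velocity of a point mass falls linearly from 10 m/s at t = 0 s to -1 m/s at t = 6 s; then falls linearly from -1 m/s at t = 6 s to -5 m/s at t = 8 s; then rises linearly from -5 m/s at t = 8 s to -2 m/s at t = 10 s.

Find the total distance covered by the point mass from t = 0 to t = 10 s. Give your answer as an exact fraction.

Total distance travelled is ∫|v| dt — sum the magnitudes of each area piece.
0–6 s: v = 0 at t = 60/11 s; triangle areas 300/11 + 3/11 = 303/11 m
6–8 s: |½(-1 + -5)(2)| = 6 m
8–10 s: |½(-5 + -2)(2)| = 7 m
Total distance = 446/11 m

446/11 m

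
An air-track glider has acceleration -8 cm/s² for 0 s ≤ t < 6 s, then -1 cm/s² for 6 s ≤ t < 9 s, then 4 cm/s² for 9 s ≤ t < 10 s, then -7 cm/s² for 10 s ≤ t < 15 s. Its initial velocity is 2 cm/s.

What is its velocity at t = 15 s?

Δv equals the area under the a-t graph; then v = v₀ + Δv.
0–6 s: -8 × 6 = -48 cm/s
6–9 s: -1 × 3 = -3 cm/s
9–10 s: 4 × 1 = 4 cm/s
10–15 s: -7 × 5 = -35 cm/s
Δv = -82 cm/s, so v(15) = 2 + (-82) = -80 cm/s.

-80 cm/s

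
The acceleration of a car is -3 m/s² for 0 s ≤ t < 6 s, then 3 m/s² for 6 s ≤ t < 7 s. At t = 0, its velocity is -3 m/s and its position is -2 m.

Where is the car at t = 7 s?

-93.5 m

On each constant-a segment, Δv = aΔt and Δx = v₀Δt + ½aΔt²; chain segment to segment.
0–6 s: v starts -3 m/s; Δx = -3·6 + ½·-3·6² = -72 m; v ends -21 m/s.
6–7 s: v starts -21 m/s; Δx = -21·1 + ½·3·1² = -19.5 m; v ends -18 m/s.
x(7) = -2 + Σ Δx = -93.5 m.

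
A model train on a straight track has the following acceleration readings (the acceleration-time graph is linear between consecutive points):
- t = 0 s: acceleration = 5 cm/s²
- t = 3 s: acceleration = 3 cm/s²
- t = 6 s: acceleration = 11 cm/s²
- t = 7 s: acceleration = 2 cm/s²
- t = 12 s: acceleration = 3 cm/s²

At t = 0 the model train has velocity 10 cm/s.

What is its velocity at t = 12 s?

Δv equals the area under the a-t graph; then v = v₀ + Δv.
0–3 s: ½(5 + 3)(3) = 12 cm/s
3–6 s: ½(3 + 11)(3) = 21 cm/s
6–7 s: ½(11 + 2)(1) = 6.5 cm/s
7–12 s: ½(2 + 3)(5) = 12.5 cm/s
Δv = 52 cm/s, so v(12) = 10 + (52) = 62 cm/s.

62 cm/s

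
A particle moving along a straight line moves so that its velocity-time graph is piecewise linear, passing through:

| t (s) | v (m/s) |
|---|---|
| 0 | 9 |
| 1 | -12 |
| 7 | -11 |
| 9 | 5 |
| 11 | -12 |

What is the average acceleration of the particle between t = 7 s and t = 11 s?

Average acceleration = Δv/Δt = (-12 − -11)/(11 − 7) = -0.25 m/s².

-0.25 m/s²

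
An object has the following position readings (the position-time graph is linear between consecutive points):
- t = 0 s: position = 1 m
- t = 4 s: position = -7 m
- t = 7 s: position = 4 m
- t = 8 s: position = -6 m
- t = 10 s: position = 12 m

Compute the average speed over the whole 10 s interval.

Average speed = (total path length)/(elapsed time); on a piecewise-linear x-t graph the path length is Σ|Δx|.
0–4 s: |Δx| = |-7 − 1| = 8 m
4–7 s: |Δx| = |4 − -7| = 11 m
7–8 s: |Δx| = |-6 − 4| = 10 m
8–10 s: |Δx| = |12 − -6| = 18 m
Total path = 47 m; average speed = 47/10 = 4.7 m/s.

4.7 m/s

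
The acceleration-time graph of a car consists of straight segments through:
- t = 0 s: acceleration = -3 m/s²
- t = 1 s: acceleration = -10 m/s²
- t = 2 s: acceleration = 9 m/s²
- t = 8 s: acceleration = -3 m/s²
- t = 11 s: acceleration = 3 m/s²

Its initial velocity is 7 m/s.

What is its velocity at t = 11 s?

18 m/s

Δv equals the area under the a-t graph; then v = v₀ + Δv.
0–1 s: ½(-3 + -10)(1) = -6.5 m/s
1–2 s: ½(-10 + 9)(1) = -0.5 m/s
2–8 s: ½(9 + -3)(6) = 18 m/s
8–11 s: ½(-3 + 3)(3) = 0 m/s
Δv = 11 m/s, so v(11) = 7 + (11) = 18 m/s.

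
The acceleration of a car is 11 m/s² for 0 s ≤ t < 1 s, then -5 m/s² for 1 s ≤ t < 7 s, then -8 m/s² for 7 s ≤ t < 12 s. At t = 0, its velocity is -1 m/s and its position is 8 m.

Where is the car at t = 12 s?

On each constant-a segment, Δv = aΔt and Δx = v₀Δt + ½aΔt²; chain segment to segment.
0–1 s: v starts -1 m/s; Δx = -1·1 + ½·11·1² = 4.5 m; v ends 10 m/s.
1–7 s: v starts 10 m/s; Δx = 10·6 + ½·-5·6² = -30 m; v ends -20 m/s.
7–12 s: v starts -20 m/s; Δx = -20·5 + ½·-8·5² = -200 m; v ends -60 m/s.
x(12) = 8 + Σ Δx = -217.5 m.

-217.5 m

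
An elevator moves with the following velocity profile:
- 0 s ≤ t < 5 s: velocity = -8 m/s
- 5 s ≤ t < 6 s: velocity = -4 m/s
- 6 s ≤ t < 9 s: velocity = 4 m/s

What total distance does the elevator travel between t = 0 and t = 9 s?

Total distance travelled is ∫|v| dt — sum the magnitudes of each area piece.
0–5 s: |-8| × 5 = 40 m
5–6 s: |-4| × 1 = 4 m
6–9 s: |4| × 3 = 12 m
Total distance = 56 m

56 m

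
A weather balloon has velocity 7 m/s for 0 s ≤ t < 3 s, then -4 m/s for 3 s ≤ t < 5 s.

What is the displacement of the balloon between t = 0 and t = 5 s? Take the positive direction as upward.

Net displacement equals the area under the velocity-time graph (areas below the axis count negative).
0–3 s: 7 × 3 = 21 m
3–5 s: -4 × 2 = -8 m
Net displacement = 13 m

13 m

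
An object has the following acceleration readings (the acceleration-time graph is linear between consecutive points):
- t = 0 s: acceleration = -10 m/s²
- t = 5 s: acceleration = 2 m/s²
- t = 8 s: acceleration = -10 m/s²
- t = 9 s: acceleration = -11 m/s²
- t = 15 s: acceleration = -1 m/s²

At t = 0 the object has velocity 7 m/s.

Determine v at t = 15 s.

Δv equals the area under the a-t graph; then v = v₀ + Δv.
0–5 s: ½(-10 + 2)(5) = -20 m/s
5–8 s: ½(2 + -10)(3) = -12 m/s
8–9 s: ½(-10 + -11)(1) = -10.5 m/s
9–15 s: ½(-11 + -1)(6) = -36 m/s
Δv = -78.5 m/s, so v(15) = 7 + (-78.5) = -71.5 m/s.

-71.5 m/s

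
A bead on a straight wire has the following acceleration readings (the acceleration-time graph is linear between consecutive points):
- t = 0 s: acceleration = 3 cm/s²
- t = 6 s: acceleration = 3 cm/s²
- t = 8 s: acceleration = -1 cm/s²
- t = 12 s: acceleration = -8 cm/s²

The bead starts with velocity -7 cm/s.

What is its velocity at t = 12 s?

-5 cm/s

Δv equals the area under the a-t graph; then v = v₀ + Δv.
0–6 s: 3 × 6 = 18 cm/s
6–8 s: ½(3 + -1)(2) = 2 cm/s
8–12 s: ½(-1 + -8)(4) = -18 cm/s
Δv = 2 cm/s, so v(12) = -7 + (2) = -5 cm/s.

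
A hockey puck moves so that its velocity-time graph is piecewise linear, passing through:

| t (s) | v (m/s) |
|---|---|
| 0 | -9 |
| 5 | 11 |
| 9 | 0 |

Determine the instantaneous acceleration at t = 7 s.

-2.75 m/s²

Acceleration is the slope of the v-t graph on 5–9 s: (0 − 11)/(9 − 5) = -2.75 m/s².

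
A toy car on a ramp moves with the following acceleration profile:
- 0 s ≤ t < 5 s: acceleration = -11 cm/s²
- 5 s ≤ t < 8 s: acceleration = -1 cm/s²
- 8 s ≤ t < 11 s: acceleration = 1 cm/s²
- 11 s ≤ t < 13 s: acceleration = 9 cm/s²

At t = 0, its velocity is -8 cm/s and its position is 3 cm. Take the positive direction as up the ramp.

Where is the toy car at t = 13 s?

On each constant-a segment, Δv = aΔt and Δx = v₀Δt + ½aΔt²; chain segment to segment.
0–5 s: v starts -8 cm/s; Δx = -8·5 + ½·-11·5² = -177.5 cm; v ends -63 cm/s.
5–8 s: v starts -63 cm/s; Δx = -63·3 + ½·-1·3² = -193.5 cm; v ends -66 cm/s.
8–11 s: v starts -66 cm/s; Δx = -66·3 + ½·1·3² = -193.5 cm; v ends -63 cm/s.
11–13 s: v starts -63 cm/s; Δx = -63·2 + ½·9·2² = -108 cm; v ends -45 cm/s.
x(13) = 3 + Σ Δx = -669.5 cm.

-669.5 cm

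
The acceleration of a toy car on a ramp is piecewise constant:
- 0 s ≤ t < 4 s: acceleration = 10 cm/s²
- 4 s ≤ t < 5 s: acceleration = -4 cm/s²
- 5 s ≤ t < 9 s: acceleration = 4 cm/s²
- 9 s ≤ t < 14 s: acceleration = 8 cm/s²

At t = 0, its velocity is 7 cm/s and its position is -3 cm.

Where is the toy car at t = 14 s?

On each constant-a segment, Δv = aΔt and Δx = v₀Δt + ½aΔt²; chain segment to segment.
0–4 s: v starts 7 cm/s; Δx = 7·4 + ½·10·4² = 108 cm; v ends 47 cm/s.
4–5 s: v starts 47 cm/s; Δx = 47·1 + ½·-4·1² = 45 cm; v ends 43 cm/s.
5–9 s: v starts 43 cm/s; Δx = 43·4 + ½·4·4² = 204 cm; v ends 59 cm/s.
9–14 s: v starts 59 cm/s; Δx = 59·5 + ½·8·5² = 395 cm; v ends 99 cm/s.
x(14) = -3 + Σ Δx = 749 cm.

749 cm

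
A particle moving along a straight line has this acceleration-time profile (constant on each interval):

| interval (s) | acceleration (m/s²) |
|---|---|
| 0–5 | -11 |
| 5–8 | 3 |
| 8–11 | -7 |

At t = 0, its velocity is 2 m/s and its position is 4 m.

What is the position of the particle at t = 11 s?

On each constant-a segment, Δv = aΔt and Δx = v₀Δt + ½aΔt²; chain segment to segment.
0–5 s: v starts 2 m/s; Δx = 2·5 + ½·-11·5² = -127.5 m; v ends -53 m/s.
5–8 s: v starts -53 m/s; Δx = -53·3 + ½·3·3² = -145.5 m; v ends -44 m/s.
8–11 s: v starts -44 m/s; Δx = -44·3 + ½·-7·3² = -163.5 m; v ends -65 m/s.
x(11) = 4 + Σ Δx = -432.5 m.

-432.5 m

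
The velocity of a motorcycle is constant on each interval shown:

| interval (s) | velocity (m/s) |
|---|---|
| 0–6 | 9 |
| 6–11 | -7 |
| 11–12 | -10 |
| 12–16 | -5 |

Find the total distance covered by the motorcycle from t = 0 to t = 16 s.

119 m

Total distance travelled is ∫|v| dt — sum the magnitudes of each area piece.
0–6 s: |9| × 6 = 54 m
6–11 s: |-7| × 5 = 35 m
11–12 s: |-10| × 1 = 10 m
12–16 s: |-5| × 4 = 20 m
Total distance = 119 m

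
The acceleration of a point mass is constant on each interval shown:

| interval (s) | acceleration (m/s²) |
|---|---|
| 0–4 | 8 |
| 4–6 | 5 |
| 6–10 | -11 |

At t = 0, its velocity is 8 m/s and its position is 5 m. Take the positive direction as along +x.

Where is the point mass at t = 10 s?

303 m

On each constant-a segment, Δv = aΔt and Δx = v₀Δt + ½aΔt²; chain segment to segment.
0–4 s: v starts 8 m/s; Δx = 8·4 + ½·8·4² = 96 m; v ends 40 m/s.
4–6 s: v starts 40 m/s; Δx = 40·2 + ½·5·2² = 90 m; v ends 50 m/s.
6–10 s: v starts 50 m/s; Δx = 50·4 + ½·-11·4² = 112 m; v ends 6 m/s.
x(10) = 5 + Σ Δx = 303 m.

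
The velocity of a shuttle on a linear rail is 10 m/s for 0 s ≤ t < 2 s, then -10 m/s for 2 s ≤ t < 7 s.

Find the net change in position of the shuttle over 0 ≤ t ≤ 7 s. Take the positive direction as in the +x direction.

Net displacement equals the area under the velocity-time graph (areas below the axis count negative).
0–2 s: 10 × 2 = 20 m
2–7 s: -10 × 5 = -50 m
Net displacement = -30 m

-30 m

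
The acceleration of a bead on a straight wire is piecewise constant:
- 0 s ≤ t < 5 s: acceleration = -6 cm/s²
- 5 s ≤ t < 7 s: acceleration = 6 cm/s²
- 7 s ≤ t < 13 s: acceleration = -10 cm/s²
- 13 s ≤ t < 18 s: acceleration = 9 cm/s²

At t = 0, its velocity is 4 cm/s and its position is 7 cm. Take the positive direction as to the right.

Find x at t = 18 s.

-609.5 cm

On each constant-a segment, Δv = aΔt and Δx = v₀Δt + ½aΔt²; chain segment to segment.
0–5 s: v starts 4 cm/s; Δx = 4·5 + ½·-6·5² = -55 cm; v ends -26 cm/s.
5–7 s: v starts -26 cm/s; Δx = -26·2 + ½·6·2² = -40 cm; v ends -14 cm/s.
7–13 s: v starts -14 cm/s; Δx = -14·6 + ½·-10·6² = -264 cm; v ends -74 cm/s.
13–18 s: v starts -74 cm/s; Δx = -74·5 + ½·9·5² = -257.5 cm; v ends -29 cm/s.
x(18) = 7 + Σ Δx = -609.5 cm.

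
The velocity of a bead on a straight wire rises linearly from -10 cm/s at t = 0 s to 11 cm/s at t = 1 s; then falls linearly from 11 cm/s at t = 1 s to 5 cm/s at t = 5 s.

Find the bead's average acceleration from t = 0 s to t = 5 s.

3 cm/s²

Average acceleration = Δv/Δt = (5 − -10)/(5 − 0) = 3 cm/s².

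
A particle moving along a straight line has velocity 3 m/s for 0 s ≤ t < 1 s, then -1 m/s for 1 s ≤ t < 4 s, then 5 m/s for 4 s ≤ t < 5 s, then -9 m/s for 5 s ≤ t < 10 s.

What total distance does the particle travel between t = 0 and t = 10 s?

Distance (not displacement) is the total path length: add the absolute areas under v-t.
0–1 s: |3| × 1 = 3 m
1–4 s: |-1| × 3 = 3 m
4–5 s: |5| × 1 = 5 m
5–10 s: |-9| × 5 = 45 m
Total distance = 56 m

56 m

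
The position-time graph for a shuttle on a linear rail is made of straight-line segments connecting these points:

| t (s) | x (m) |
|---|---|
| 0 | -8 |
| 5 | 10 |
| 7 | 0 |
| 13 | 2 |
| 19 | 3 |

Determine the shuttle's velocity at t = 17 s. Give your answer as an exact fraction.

Velocity is the slope of the x-t graph on 13–19 s: (3 − 2)/(19 − 13) = 1/6 m/s.

1/6 m/s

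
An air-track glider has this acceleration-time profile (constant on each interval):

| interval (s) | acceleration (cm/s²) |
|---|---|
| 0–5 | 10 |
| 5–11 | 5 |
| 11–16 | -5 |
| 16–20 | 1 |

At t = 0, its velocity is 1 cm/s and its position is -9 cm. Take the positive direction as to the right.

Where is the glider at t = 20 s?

1091.5 cm

On each constant-a segment, Δv = aΔt and Δx = v₀Δt + ½aΔt²; chain segment to segment.
0–5 s: v starts 1 cm/s; Δx = 1·5 + ½·10·5² = 130 cm; v ends 51 cm/s.
5–11 s: v starts 51 cm/s; Δx = 51·6 + ½·5·6² = 396 cm; v ends 81 cm/s.
11–16 s: v starts 81 cm/s; Δx = 81·5 + ½·-5·5² = 342.5 cm; v ends 56 cm/s.
16–20 s: v starts 56 cm/s; Δx = 56·4 + ½·1·4² = 232 cm; v ends 60 cm/s.
x(20) = -9 + Σ Δx = 1091.5 cm.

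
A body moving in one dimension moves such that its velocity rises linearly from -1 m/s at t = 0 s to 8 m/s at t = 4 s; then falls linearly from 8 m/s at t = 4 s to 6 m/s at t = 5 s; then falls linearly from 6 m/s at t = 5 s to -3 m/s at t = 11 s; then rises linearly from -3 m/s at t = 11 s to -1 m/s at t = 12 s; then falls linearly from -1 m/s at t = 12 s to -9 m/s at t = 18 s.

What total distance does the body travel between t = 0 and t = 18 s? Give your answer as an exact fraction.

Distance (not displacement) is the total path length: add the absolute areas under v-t.
0–4 s: v = 0 at t = 4/9 s; triangle areas 2/9 + 128/9 = 130/9 m
4–5 s: |½(8 + 6)(1)| = 7 m
5–11 s: v = 0 at t = 9 s; triangle areas 12 + 3 = 15 m
11–12 s: |½(-3 + -1)(1)| = 2 m
12–18 s: |½(-1 + -9)(6)| = 30 m
Total distance = 616/9 m

616/9 m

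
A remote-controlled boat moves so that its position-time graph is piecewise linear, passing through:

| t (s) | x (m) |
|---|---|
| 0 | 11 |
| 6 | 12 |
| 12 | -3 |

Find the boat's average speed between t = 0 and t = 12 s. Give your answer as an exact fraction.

4/3 m/s

Average speed = (total path length)/(elapsed time); on a piecewise-linear x-t graph the path length is Σ|Δx|.
0–6 s: |Δx| = |12 − 11| = 1 m
6–12 s: |Δx| = |-3 − 12| = 15 m
Total path = 16 m; average speed = 16/12 = 4/3 m/s.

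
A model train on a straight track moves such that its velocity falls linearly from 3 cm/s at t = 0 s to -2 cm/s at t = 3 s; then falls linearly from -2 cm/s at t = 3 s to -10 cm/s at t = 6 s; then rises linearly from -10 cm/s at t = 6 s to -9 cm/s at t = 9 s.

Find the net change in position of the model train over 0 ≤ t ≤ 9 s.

-45 cm

Net displacement equals the area under the velocity-time graph (areas below the axis count negative).
0–3 s: ½(3 + -2)(3) = 1.5 cm
3–6 s: ½(-2 + -10)(3) = -18 cm
6–9 s: ½(-10 + -9)(3) = -28.5 cm
Net displacement = -45 cm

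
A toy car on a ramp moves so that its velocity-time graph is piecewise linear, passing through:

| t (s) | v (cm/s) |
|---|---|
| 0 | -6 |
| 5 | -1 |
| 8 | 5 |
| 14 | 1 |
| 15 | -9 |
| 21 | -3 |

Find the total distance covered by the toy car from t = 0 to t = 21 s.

82.1 cm

Total distance travelled is ∫|v| dt — sum the magnitudes of each area piece.
0–5 s: |½(-6 + -1)(5)| = 17.5 cm
5–8 s: v = 0 at t = 5.5 s; triangle areas 0.25 + 6.25 = 6.5 cm
8–14 s: |½(5 + 1)(6)| = 18 cm
14–15 s: v = 0 at t = 14.1 s; triangle areas 0.05 + 4.05 = 4.1 cm
15–21 s: |½(-9 + -3)(6)| = 36 cm
Total distance = 82.1 cm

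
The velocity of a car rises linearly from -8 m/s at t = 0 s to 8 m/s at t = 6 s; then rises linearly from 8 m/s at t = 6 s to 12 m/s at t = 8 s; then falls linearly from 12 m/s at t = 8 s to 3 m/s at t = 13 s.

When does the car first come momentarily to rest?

v changes sign on 0–6 s (from -8 to 8); the graph is linear there, so v = 0 at t = 0 + (8)·(6 − 0)/(8 − -8) = 3 s.

t = 3 s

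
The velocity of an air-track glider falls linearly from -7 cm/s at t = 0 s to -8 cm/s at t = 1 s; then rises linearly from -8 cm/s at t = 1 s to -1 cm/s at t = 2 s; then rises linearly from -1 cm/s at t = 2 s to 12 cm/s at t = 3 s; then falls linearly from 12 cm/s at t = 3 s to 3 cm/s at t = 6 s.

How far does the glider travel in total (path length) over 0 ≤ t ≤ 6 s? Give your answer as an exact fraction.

521/13 cm

Distance (not displacement) is the total path length: add the absolute areas under v-t.
0–1 s: |½(-7 + -8)(1)| = 7.5 cm
1–2 s: |½(-8 + -1)(1)| = 4.5 cm
2–3 s: v = 0 at t = 27/13 s; triangle areas 1/26 + 72/13 = 145/26 cm
3–6 s: |½(12 + 3)(3)| = 22.5 cm
Total distance = 521/13 cm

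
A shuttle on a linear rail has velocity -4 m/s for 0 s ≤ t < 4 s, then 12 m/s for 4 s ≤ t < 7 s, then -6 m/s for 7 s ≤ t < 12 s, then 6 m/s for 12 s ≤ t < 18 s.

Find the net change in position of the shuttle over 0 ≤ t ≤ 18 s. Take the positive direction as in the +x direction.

Displacement is the signed area under the v-t curve.
0–4 s: -4 × 4 = -16 m
4–7 s: 12 × 3 = 36 m
7–12 s: -6 × 5 = -30 m
12–18 s: 6 × 6 = 36 m
Net displacement = 26 m

26 m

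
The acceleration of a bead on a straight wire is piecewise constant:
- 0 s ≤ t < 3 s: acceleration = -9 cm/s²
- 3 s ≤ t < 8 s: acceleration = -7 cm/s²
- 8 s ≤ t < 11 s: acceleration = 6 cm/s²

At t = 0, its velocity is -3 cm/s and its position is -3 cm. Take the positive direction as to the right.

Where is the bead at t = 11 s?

-458 cm

On each constant-a segment, Δv = aΔt and Δx = v₀Δt + ½aΔt²; chain segment to segment.
0–3 s: v starts -3 cm/s; Δx = -3·3 + ½·-9·3² = -49.5 cm; v ends -30 cm/s.
3–8 s: v starts -30 cm/s; Δx = -30·5 + ½·-7·5² = -237.5 cm; v ends -65 cm/s.
8–11 s: v starts -65 cm/s; Δx = -65·3 + ½·6·3² = -168 cm; v ends -47 cm/s.
x(11) = -3 + Σ Δx = -458 cm.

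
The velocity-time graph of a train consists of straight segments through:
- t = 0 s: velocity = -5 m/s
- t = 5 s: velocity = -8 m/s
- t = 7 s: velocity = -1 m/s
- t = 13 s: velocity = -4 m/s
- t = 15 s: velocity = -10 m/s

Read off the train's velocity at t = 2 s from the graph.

-6.2 m/s

On 0–5 s the graph is linear from -5 to -8 m/s: v(2) = -5 + (-8 − -5)·(2 − 0)/(5 − 0) = -6.2 m/s.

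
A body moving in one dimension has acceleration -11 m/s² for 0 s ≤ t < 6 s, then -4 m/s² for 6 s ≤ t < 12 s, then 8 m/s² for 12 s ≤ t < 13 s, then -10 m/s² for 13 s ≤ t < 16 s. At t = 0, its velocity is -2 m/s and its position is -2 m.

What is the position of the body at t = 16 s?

On each constant-a segment, Δv = aΔt and Δx = v₀Δt + ½aΔt²; chain segment to segment.
0–6 s: v starts -2 m/s; Δx = -2·6 + ½·-11·6² = -210 m; v ends -68 m/s.
6–12 s: v starts -68 m/s; Δx = -68·6 + ½·-4·6² = -480 m; v ends -92 m/s.
12–13 s: v starts -92 m/s; Δx = -92·1 + ½·8·1² = -88 m; v ends -84 m/s.
13–16 s: v starts -84 m/s; Δx = -84·3 + ½·-10·3² = -297 m; v ends -114 m/s.
x(16) = -2 + Σ Δx = -1077 m.

-1077 m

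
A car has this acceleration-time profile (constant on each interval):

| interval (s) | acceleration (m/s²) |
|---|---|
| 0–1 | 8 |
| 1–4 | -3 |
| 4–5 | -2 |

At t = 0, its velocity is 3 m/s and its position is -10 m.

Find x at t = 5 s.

On each constant-a segment, Δv = aΔt and Δx = v₀Δt + ½aΔt²; chain segment to segment.
0–1 s: v starts 3 m/s; Δx = 3·1 + ½·8·1² = 7 m; v ends 11 m/s.
1–4 s: v starts 11 m/s; Δx = 11·3 + ½·-3·3² = 19.5 m; v ends 2 m/s.
4–5 s: v starts 2 m/s; Δx = 2·1 + ½·-2·1² = 1 m; v ends 0 m/s.
x(5) = -10 + Σ Δx = 17.5 m.

17.5 m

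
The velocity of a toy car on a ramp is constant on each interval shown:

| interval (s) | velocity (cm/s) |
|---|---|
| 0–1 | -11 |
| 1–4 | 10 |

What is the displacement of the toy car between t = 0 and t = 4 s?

19 cm

Displacement is the signed area under the v-t curve.
0–1 s: -11 × 1 = -11 cm
1–4 s: 10 × 3 = 30 cm
Net displacement = 19 cm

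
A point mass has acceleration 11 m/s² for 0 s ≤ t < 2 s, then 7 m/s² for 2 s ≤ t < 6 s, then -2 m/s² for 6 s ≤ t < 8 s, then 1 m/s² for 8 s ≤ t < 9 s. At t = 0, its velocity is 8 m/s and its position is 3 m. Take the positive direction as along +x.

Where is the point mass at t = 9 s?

On each constant-a segment, Δv = aΔt and Δx = v₀Δt + ½aΔt²; chain segment to segment.
0–2 s: v starts 8 m/s; Δx = 8·2 + ½·11·2² = 38 m; v ends 30 m/s.
2–6 s: v starts 30 m/s; Δx = 30·4 + ½·7·4² = 176 m; v ends 58 m/s.
6–8 s: v starts 58 m/s; Δx = 58·2 + ½·-2·2² = 112 m; v ends 54 m/s.
8–9 s: v starts 54 m/s; Δx = 54·1 + ½·1·1² = 54.5 m; v ends 55 m/s.
x(9) = 3 + Σ Δx = 383.5 m.

383.5 m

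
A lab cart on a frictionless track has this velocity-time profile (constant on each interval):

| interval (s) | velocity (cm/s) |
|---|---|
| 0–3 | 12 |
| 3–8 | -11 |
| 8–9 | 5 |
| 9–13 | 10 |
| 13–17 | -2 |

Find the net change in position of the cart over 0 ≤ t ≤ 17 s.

18 cm

Displacement is the signed area under the v-t curve.
0–3 s: 12 × 3 = 36 cm
3–8 s: -11 × 5 = -55 cm
8–9 s: 5 × 1 = 5 cm
9–13 s: 10 × 4 = 40 cm
13–17 s: -2 × 4 = -8 cm
Net displacement = 18 cm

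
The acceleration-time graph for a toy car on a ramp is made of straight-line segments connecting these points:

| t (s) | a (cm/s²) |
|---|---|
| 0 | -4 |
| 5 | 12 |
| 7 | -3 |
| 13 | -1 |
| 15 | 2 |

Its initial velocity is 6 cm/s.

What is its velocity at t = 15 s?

24 cm/s

Δv equals the area under the a-t graph; then v = v₀ + Δv.
0–5 s: ½(-4 + 12)(5) = 20 cm/s
5–7 s: ½(12 + -3)(2) = 9 cm/s
7–13 s: ½(-3 + -1)(6) = -12 cm/s
13–15 s: ½(-1 + 2)(2) = 1 cm/s
Δv = 18 cm/s, so v(15) = 6 + (18) = 24 cm/s.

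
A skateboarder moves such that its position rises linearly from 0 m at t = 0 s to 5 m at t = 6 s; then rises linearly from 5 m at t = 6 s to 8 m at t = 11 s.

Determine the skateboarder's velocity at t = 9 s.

Velocity is the slope of the x-t graph on 6–11 s: (8 − 5)/(11 − 6) = 0.6 m/s.

0.6 m/s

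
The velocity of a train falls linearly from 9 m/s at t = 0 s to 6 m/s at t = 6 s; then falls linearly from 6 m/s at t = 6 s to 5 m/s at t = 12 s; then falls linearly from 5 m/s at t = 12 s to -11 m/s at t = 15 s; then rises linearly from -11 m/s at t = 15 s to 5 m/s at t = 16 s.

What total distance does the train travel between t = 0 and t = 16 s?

Total distance travelled is ∫|v| dt — sum the magnitudes of each area piece.
0–6 s: |½(9 + 6)(6)| = 45 m
6–12 s: |½(6 + 5)(6)| = 33 m
12–15 s: v = 0 at t = 12.9375 s; triangle areas 2.34375 + 11.34375 = 13.6875 m
15–16 s: v = 0 at t = 15.6875 s; triangle areas 3.78125 + 0.78125 = 4.5625 m
Total distance = 96.25 m

96.25 m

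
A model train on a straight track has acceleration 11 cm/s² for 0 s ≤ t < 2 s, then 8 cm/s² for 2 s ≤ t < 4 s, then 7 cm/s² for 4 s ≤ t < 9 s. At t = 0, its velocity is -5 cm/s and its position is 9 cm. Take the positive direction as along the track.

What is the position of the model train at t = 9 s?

On each constant-a segment, Δv = aΔt and Δx = v₀Δt + ½aΔt²; chain segment to segment.
0–2 s: v starts -5 cm/s; Δx = -5·2 + ½·11·2² = 12 cm; v ends 17 cm/s.
2–4 s: v starts 17 cm/s; Δx = 17·2 + ½·8·2² = 50 cm; v ends 33 cm/s.
4–9 s: v starts 33 cm/s; Δx = 33·5 + ½·7·5² = 252.5 cm; v ends 68 cm/s.
x(9) = 9 + Σ Δx = 323.5 cm.

323.5 cm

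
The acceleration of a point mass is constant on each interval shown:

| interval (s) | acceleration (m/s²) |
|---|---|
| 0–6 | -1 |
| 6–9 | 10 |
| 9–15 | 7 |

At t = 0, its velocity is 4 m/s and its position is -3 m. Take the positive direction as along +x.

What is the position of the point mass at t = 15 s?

336 m

On each constant-a segment, Δv = aΔt and Δx = v₀Δt + ½aΔt²; chain segment to segment.
0–6 s: v starts 4 m/s; Δx = 4·6 + ½·-1·6² = 6 m; v ends -2 m/s.
6–9 s: v starts -2 m/s; Δx = -2·3 + ½·10·3² = 39 m; v ends 28 m/s.
9–15 s: v starts 28 m/s; Δx = 28·6 + ½·7·6² = 294 m; v ends 70 m/s.
x(15) = -3 + Σ Δx = 336 m.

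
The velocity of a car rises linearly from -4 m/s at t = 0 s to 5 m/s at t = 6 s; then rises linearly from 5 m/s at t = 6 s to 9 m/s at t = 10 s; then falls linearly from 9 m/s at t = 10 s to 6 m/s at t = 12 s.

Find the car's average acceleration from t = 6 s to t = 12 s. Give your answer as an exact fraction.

Average acceleration = Δv/Δt = (6 − 5)/(12 − 6) = 1/6 m/s².

1/6 m/s²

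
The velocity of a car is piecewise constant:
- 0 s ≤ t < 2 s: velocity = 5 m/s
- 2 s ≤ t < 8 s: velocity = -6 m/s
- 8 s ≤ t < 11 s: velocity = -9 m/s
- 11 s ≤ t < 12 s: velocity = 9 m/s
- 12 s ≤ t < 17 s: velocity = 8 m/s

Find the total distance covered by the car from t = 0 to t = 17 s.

122 m

Distance (not displacement) is the total path length: add the absolute areas under v-t.
0–2 s: |5| × 2 = 10 m
2–8 s: |-6| × 6 = 36 m
8–11 s: |-9| × 3 = 27 m
11–12 s: |9| × 1 = 9 m
12–17 s: |8| × 5 = 40 m
Total distance = 122 m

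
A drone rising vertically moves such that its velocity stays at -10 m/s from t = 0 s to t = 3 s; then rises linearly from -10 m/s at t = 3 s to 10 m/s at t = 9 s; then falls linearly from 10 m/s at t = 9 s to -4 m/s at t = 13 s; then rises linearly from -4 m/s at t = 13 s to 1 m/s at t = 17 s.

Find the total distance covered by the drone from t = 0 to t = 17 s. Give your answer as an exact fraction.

2918/35 m

Distance (not displacement) is the total path length: add the absolute areas under v-t.
0–3 s: |-10| × 3 = 30 m
3–9 s: v = 0 at t = 6 s; triangle areas 15 + 15 = 30 m
9–13 s: v = 0 at t = 83/7 s; triangle areas 100/7 + 16/7 = 116/7 m
13–17 s: v = 0 at t = 16.2 s; triangle areas 6.4 + 0.4 = 6.8 m
Total distance = 2918/35 m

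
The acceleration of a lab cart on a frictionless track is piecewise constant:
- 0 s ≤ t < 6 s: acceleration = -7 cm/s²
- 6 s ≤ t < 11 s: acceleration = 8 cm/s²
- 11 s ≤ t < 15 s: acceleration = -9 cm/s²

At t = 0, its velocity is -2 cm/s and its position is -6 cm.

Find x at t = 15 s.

On each constant-a segment, Δv = aΔt and Δx = v₀Δt + ½aΔt²; chain segment to segment.
0–6 s: v starts -2 cm/s; Δx = -2·6 + ½·-7·6² = -138 cm; v ends -44 cm/s.
6–11 s: v starts -44 cm/s; Δx = -44·5 + ½·8·5² = -120 cm; v ends -4 cm/s.
11–15 s: v starts -4 cm/s; Δx = -4·4 + ½·-9·4² = -88 cm; v ends -40 cm/s.
x(15) = -6 + Σ Δx = -352 cm.

-352 cm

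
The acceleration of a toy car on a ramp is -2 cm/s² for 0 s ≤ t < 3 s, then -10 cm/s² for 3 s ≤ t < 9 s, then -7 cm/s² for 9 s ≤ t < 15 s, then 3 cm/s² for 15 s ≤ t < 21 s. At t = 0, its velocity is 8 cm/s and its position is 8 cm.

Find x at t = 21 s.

-1165 cm

On each constant-a segment, Δv = aΔt and Δx = v₀Δt + ½aΔt²; chain segment to segment.
0–3 s: v starts 8 cm/s; Δx = 8·3 + ½·-2·3² = 15 cm; v ends 2 cm/s.
3–9 s: v starts 2 cm/s; Δx = 2·6 + ½·-10·6² = -168 cm; v ends -58 cm/s.
9–15 s: v starts -58 cm/s; Δx = -58·6 + ½·-7·6² = -474 cm; v ends -100 cm/s.
15–21 s: v starts -100 cm/s; Δx = -100·6 + ½·3·6² = -546 cm; v ends -82 cm/s.
x(21) = 8 + Σ Δx = -1165 cm.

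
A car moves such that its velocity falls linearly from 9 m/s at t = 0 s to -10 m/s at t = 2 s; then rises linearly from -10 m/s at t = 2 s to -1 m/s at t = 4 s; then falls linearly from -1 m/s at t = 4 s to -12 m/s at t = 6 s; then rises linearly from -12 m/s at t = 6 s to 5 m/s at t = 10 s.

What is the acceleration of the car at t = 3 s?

4.5 m/s²

Acceleration is the slope of the v-t graph on 2–4 s: (-1 − -10)/(4 − 2) = 4.5 m/s².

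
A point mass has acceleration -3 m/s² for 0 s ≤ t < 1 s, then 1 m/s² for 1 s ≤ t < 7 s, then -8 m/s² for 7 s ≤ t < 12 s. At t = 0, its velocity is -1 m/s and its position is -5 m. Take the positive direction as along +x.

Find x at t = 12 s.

-103.5 m

On each constant-a segment, Δv = aΔt and Δx = v₀Δt + ½aΔt²; chain segment to segment.
0–1 s: v starts -1 m/s; Δx = -1·1 + ½·-3·1² = -2.5 m; v ends -4 m/s.
1–7 s: v starts -4 m/s; Δx = -4·6 + ½·1·6² = -6 m; v ends 2 m/s.
7–12 s: v starts 2 m/s; Δx = 2·5 + ½·-8·5² = -90 m; v ends -38 m/s.
x(12) = -5 + Σ Δx = -103.5 m.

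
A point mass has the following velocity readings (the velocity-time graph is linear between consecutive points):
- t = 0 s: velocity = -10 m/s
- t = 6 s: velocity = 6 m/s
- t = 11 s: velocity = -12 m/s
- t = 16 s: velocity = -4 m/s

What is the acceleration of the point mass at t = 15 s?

1.6 m/s²

Acceleration is the slope of the v-t graph on 11–16 s: (-4 − -12)/(16 − 11) = 1.6 m/s².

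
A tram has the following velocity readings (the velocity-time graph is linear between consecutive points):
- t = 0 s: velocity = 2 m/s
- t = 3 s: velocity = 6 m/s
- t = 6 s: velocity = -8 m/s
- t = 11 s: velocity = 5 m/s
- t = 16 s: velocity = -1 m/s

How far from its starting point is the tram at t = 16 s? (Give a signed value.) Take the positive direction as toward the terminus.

11.5 m

Displacement is the signed area under the v-t curve.
0–3 s: ½(2 + 6)(3) = 12 m
3–6 s: ½(6 + -8)(3) = -3 m
6–11 s: ½(-8 + 5)(5) = -7.5 m
11–16 s: ½(5 + -1)(5) = 10 m
Net displacement = 11.5 m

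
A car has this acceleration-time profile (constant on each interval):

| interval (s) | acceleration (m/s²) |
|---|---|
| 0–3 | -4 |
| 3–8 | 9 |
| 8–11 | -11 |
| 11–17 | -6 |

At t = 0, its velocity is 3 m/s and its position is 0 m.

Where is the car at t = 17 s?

27 m

On each constant-a segment, Δv = aΔt and Δx = v₀Δt + ½aΔt²; chain segment to segment.
0–3 s: v starts 3 m/s; Δx = 3·3 + ½·-4·3² = -9 m; v ends -9 m/s.
3–8 s: v starts -9 m/s; Δx = -9·5 + ½·9·5² = 67.5 m; v ends 36 m/s.
8–11 s: v starts 36 m/s; Δx = 36·3 + ½·-11·3² = 58.5 m; v ends 3 m/s.
11–17 s: v starts 3 m/s; Δx = 3·6 + ½·-6·6² = -90 m; v ends -33 m/s.
x(17) = 0 + Σ Δx = 27 m.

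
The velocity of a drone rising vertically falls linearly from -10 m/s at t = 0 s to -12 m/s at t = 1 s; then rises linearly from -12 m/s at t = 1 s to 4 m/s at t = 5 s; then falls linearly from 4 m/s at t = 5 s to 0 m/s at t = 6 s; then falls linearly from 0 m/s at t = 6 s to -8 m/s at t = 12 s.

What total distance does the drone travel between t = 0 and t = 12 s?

57 m

Distance (not displacement) is the total path length: add the absolute areas under v-t.
0–1 s: |½(-10 + -12)(1)| = 11 m
1–5 s: v = 0 at t = 4 s; triangle areas 18 + 2 = 20 m
5–6 s: |½(4 + 0)(1)| = 2 m
6–12 s: |½(0 + -8)(6)| = 24 m
Total distance = 57 m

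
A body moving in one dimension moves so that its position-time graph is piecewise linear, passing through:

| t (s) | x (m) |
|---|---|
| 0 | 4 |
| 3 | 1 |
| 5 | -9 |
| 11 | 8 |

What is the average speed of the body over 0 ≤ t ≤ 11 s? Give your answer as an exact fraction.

30/11 m/s

Average speed = (total path length)/(elapsed time); on a piecewise-linear x-t graph the path length is Σ|Δx|.
0–3 s: |Δx| = |1 − 4| = 3 m
3–5 s: |Δx| = |-9 − 1| = 10 m
5–11 s: |Δx| = |8 − -9| = 17 m
Total path = 30 m; average speed = 30/11 = 30/11 m/s.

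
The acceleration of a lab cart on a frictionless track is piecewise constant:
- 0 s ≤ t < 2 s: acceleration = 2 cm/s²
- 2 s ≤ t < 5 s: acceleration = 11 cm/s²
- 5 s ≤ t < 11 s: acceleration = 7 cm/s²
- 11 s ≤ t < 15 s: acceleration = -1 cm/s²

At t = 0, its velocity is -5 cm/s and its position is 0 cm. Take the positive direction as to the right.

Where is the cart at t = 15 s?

On each constant-a segment, Δv = aΔt and Δx = v₀Δt + ½aΔt²; chain segment to segment.
0–2 s: v starts -5 cm/s; Δx = -5·2 + ½·2·2² = -6 cm; v ends -1 cm/s.
2–5 s: v starts -1 cm/s; Δx = -1·3 + ½·11·3² = 46.5 cm; v ends 32 cm/s.
5–11 s: v starts 32 cm/s; Δx = 32·6 + ½·7·6² = 318 cm; v ends 74 cm/s.
11–15 s: v starts 74 cm/s; Δx = 74·4 + ½·-1·4² = 288 cm; v ends 70 cm/s.
x(15) = 0 + Σ Δx = 646.5 cm.

646.5 cm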